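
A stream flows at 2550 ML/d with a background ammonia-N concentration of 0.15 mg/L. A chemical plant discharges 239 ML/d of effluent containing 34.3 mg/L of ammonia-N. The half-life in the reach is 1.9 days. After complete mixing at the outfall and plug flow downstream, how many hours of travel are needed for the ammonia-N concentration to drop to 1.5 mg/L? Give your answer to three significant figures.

47.3 h

After mixing, C = (2550·0.1500 + 239.0·34.30) / 2789 = 8580/2789 = 3.076 mg/L.
Half-life 1.9 d → k = ln 2 / 1.9 = 0.3648 d⁻¹.
3.076·exp(−k·t) = 1.5 → t = ln(3.076/1.5)/k = 170100 s = 47.26 h.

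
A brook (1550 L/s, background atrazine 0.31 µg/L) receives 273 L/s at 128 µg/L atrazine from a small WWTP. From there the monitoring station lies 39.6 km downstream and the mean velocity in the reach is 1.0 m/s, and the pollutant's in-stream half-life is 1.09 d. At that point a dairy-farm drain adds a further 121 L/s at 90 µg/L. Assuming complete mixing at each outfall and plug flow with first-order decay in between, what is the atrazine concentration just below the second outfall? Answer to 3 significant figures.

19.2 µg/L

After mixing, C = (1550·0.3100 + 273.0·128.0) / 1823 = 35420/1823 = 19.43 µg/L; combined flow 1823 L/s.
Travel time t = 39.6·1000 / 1.0 = 39600 s = 11.00 h.
Half-life 1.09 d → k = ln 2 / 1.09 = 0.6359 d⁻¹.
Decay over the reach: 19.43·exp(−kt) = 19.43·0.7472 = 14.52 µg/L.
Second outfall: C = (1823·14.52 + 121.0·90.00)/1944 = 19.22 µg/L.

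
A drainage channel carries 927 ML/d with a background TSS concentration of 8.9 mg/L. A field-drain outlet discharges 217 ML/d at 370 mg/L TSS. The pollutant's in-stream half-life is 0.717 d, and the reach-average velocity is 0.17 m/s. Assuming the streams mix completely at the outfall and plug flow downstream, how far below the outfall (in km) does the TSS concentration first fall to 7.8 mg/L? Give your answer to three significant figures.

Flow-weighted average: C = (927.0·8.900 + 217.0·370.0) / 1144 = 88540/1144 = 77.40 mg/L.
Half-life 0.717 d → k = ln 2 / 0.717 = 0.9667 d⁻¹.
Set 77.40·exp(−k·t) = 7.8 → t = ln(77.40/7.8)/k = 205100 s = 56.97 h.
Distance = v·t = 0.17·205100 = 34870 m = 34.87 km.

34.9 km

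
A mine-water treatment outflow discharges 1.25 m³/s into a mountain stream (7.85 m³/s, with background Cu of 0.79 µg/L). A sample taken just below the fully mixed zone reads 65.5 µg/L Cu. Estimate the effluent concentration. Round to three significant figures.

Mass balance: 7.850·0.7900 + 1.250·Cₑ = 9.100·65.50
→ Cₑ = (9.100·65.50 − 7.850·0.7900) / 1.250 = 471.9 µg/L.

472 µg/L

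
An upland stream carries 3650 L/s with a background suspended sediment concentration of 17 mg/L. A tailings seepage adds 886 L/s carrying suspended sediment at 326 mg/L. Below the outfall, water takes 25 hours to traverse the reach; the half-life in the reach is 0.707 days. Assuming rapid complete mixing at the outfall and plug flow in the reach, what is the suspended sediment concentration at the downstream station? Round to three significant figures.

Flow-weighted average: C = (3650·17.00 + 886.0·326.0) / 4536 = 350900/4536 = 77.36 mg/L.
Half-life 0.707 d → k = ln 2 / 0.707 = 0.9804 d⁻¹.
After decay, C = 77.36 × e^(−kt) = 77.36 × 0.3601 = 27.86 mg/L.

27.9 mg/L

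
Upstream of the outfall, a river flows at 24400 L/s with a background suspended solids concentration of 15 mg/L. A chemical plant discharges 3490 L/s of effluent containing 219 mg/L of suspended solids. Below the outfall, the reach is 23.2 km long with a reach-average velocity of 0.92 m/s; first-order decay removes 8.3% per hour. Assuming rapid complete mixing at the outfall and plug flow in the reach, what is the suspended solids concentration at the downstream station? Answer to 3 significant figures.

Mixed concentration C = ΣQC/ΣQ = (24400·15.00 + 3490·219.0) / 27890 = 1130000/27890 = 40.53 mg/L.
Travel time t = 23.2·1000 / 0.92 = 25220 s = 7.005 h.
8.3%/h lost → k = −ln(1 − 0.083) = 0.08665 h⁻¹.
First-order decay: C = 40.53·exp(−k·t) = 40.53·0.5450 = 22.09 mg/L.

22.1 mg/L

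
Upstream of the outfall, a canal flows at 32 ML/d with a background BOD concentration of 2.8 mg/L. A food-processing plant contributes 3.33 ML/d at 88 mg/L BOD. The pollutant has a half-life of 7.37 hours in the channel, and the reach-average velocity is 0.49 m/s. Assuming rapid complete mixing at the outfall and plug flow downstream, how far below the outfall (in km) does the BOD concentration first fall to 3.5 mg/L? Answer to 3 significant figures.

Flow-weighted average: C = (32.00·2.800 + 3.330·88.00) / 35.33 = 382.6/35.33 = 10.83 mg/L.
Half-life 7.37 h → k = ln 2 / 7.37 = 0.09405 h⁻¹ = 2.257 d⁻¹.
Set 10.83·exp(−k·t) = 3.5 → t = ln(10.83/3.5)/k = 43240 s = 12.01 h.
Distance = v·t = 0.49·43240 = 21190 m = 21.19 km.

21.2 km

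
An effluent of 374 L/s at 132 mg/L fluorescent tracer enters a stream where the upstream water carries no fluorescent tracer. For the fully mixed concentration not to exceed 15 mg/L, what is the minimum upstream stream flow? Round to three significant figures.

Set C_mix = 15: (Q·0 + 374.0·132.0) / (Q + 374.0) = 15
→ Q = 374.0·(132.0 − 15)/(15 − 0) = 2917 L/s.

2920 L/s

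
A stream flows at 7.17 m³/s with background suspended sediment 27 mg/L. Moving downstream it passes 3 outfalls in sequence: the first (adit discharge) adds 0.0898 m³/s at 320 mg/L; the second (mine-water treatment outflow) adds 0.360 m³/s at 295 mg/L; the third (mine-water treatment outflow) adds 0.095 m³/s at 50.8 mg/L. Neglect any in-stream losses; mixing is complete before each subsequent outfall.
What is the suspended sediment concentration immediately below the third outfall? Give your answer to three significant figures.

After outfall 1: Q = 7.170 + 0.08980 = 7.260 m³/s; C = (7.170·27.00 + 0.08980·320.0)/7.260 = 30.62 mg/L.
After outfall 2: Q = 7.260 + 0.3600 = 7.620 m³/s; C = (7.260·30.62 + 0.3600·295.0)/7.620 = 43.11 mg/L.
After outfall 3: Q = 7.620 + 0.09500 = 7.715 m³/s; C = (7.620·43.11 + 0.09500·50.80)/7.715 = 43.21 mg/L.

43.2 mg/L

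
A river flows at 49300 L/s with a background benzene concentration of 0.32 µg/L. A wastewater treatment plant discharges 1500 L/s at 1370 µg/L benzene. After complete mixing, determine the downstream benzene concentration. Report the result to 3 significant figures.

40.8 µg/L

Mixed concentration C = ΣQC/ΣQ = (49300·0.3200 + 1500·1370) / 50800 = 2071000/50800 = 40.76 µg/L.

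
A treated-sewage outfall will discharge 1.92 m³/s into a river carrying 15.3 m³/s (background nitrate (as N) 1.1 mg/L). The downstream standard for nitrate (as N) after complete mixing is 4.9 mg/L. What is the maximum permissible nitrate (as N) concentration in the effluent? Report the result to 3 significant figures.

35.2 mg/L

At the limit, (Qr·Cr + Qe·Cₑ)/(Qr + Qe) = 4.9:
Cₑ = (17.22·4.9 − 15.30·1.100) / 1.920 = 35.18 mg/L.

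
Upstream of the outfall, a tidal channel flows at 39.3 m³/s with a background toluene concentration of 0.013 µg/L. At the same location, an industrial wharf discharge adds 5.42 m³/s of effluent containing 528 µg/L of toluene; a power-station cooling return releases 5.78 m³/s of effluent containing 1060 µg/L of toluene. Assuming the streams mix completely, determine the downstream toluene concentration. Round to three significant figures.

178 µg/L

Mass balance: C = (39.30·0.01300 + 5.420·528.0 + 5.780·1060) / 50.50 = 8989/50.50 = 178.0 µg/L.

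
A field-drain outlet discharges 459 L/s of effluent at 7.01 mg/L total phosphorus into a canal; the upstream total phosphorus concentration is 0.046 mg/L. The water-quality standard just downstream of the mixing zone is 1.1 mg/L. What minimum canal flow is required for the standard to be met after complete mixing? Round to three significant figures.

Set C_mix = 1.1: (Q·0.04600 + 459.0·7.010) / (Q + 459.0) = 1.1
→ Q = 459.0·(7.010 − 1.1)/(1.1 − 0.04600) = 2574 L/s.

2570 L/s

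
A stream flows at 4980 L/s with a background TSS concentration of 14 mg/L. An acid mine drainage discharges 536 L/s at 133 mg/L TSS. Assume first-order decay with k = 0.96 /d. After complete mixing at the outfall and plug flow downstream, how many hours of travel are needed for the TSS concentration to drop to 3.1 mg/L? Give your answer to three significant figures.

52.7 h

Mass balance: C = (4980·14.00 + 536.0·133.0) / 5516 = 141000/5516 = 25.56 mg/L.
25.56·exp(−k·t) = 3.1 → t = ln(25.56/3.1)/k = 189900 s = 52.74 h.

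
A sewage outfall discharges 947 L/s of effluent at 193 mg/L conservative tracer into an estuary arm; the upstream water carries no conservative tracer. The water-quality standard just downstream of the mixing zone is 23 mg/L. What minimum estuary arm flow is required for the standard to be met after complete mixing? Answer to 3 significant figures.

Set C_mix = 23: (Q·0 + 947.0·193.0) / (Q + 947.0) = 23
→ Q = 947.0·(193.0 − 23)/(23 − 0) = 7000 L/s.

7000 L/s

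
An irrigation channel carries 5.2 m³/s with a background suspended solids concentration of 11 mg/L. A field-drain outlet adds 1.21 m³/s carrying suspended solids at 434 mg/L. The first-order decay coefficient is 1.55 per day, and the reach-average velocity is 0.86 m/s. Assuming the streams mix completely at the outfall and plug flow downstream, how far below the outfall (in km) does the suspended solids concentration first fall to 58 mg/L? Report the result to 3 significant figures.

Conservation of mass: C = (5.200·11.00 + 1.210·434.0) / 6.410 = 582.3/6.410 = 90.85 mg/L.
Set 90.85·exp(−k·t) = 58 → t = ln(90.85/58)/k = 25010 s = 6.948 h.
Distance = v·t = 0.86·25010 = 21510 m = 21.51 km.

21.5 km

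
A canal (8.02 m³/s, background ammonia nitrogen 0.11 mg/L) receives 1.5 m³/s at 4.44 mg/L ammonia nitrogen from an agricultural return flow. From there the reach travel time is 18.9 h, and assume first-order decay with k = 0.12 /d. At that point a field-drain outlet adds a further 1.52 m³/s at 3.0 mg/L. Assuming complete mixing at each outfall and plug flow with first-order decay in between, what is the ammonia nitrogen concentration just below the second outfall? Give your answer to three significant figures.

Conservation of mass: C = (8.020·0.1100 + 1.500·4.440) / 9.520 = 7.542/9.520 = 0.7922 mg/L; combined flow 9.520 m³/s.
Applying C = C₀e^(−kt): 0.7922 × 0.9098 = 0.7208 mg/L.
Second outfall: C = (9.520·0.7208 + 1.520·3.000)/11.04 = 1.035 mg/L.

1.03 mg/L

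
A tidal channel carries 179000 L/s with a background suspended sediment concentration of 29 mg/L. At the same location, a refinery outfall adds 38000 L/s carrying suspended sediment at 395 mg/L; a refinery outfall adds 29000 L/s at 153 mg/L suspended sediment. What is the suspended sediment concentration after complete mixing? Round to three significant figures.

Flow-weighted average: C = (179000·29.00 + 38000·395.0 + 29000·153.0) / 246000 = 24640000/246000 = 100.2 mg/L.

100 mg/L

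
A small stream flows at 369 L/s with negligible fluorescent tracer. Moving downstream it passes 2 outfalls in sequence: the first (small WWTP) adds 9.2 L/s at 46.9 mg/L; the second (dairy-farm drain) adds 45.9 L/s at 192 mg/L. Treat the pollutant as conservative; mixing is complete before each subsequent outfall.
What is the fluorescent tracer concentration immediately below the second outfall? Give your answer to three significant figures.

After outfall 1: Q = 369.0 + 9.200 = 378.2 L/s; C = (369.0·0 + 9.200·46.90)/378.2 = 1.141 mg/L.
After outfall 2: Q = 378.2 + 45.90 = 424.1 L/s; C = (378.2·1.141 + 45.90·192.0)/424.1 = 21.80 mg/L.

21.8 mg/L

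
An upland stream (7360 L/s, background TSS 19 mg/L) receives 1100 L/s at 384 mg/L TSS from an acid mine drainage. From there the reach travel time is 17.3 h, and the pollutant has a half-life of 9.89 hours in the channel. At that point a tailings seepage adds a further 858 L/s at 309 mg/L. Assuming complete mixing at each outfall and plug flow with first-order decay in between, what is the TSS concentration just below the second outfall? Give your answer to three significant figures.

Flow-weighted average: C = (7360·19.00 + 1100·384.0) / 8460 = 562200/8460 = 66.46 mg/L; combined flow 8460 L/s.
Half-life 9.89 h → k = ln 2 / 9.89 = 0.07009 h⁻¹ = 1.682 d⁻¹.
Applying C = C₀e^(−kt): 66.46 × 0.2975 = 19.77 mg/L.
At the second outfall, C = (8460·19.77 + 858.0·309.0) / (8460 + 858.0) = 46.40 mg/L.

46.4 mg/L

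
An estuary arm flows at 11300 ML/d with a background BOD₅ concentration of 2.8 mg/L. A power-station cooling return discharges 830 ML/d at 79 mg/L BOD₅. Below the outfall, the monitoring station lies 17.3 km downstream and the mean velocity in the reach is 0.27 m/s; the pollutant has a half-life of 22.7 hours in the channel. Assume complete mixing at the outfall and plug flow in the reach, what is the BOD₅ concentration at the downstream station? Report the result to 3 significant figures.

Conservation of mass: C = (11300·2.800 + 830.0·79.00) / 12130 = 97210/12130 = 8.014 mg/L.
Travel time t = 17.3·1000 / 0.27 = 64070 s = 17.80 h.
Half-life 22.7 h → k = ln 2 / 22.7 = 0.03054 h⁻¹ = 0.7328 d⁻¹.
Decay over the reach: 8.014·exp(−kt) = 8.014·0.5807 = 4.654 mg/L.

4.65 mg/L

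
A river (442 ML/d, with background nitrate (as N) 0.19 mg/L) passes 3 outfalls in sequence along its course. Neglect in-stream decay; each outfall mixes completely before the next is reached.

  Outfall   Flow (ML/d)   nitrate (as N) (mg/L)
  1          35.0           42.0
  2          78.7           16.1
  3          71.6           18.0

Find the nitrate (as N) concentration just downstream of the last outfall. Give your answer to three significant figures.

Outfall 1: combined Q = 477.0 ML/d; C = (442.0·0.1900 + 35.00·42.00)/477.0 = 3.258 mg/L.
Outfall 2: combined Q = 555.7 ML/d; C = (477.0·3.258 + 78.70·16.10)/555.7 = 5.077 mg/L.
Outfall 3: combined Q = 627.3 ML/d; C = (555.7·5.077 + 71.60·18.00)/627.3 = 6.552 mg/L.

6.55 mg/L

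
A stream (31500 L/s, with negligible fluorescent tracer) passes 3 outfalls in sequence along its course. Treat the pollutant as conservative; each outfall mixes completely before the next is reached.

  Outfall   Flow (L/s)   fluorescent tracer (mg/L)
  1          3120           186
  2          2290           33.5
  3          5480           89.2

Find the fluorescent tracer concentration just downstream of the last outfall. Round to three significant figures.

27.0 mg/L

Outfall 1: combined Q = 34620 L/s; C = (31500·0 + 3120·186.0)/34620 = 16.76 mg/L.
Outfall 2: combined Q = 36910 L/s; C = (34620·16.76 + 2290·33.50)/36910 = 17.80 mg/L.
Outfall 3: combined Q = 42390 L/s; C = (36910·17.80 + 5480·89.20)/42390 = 27.03 mg/L.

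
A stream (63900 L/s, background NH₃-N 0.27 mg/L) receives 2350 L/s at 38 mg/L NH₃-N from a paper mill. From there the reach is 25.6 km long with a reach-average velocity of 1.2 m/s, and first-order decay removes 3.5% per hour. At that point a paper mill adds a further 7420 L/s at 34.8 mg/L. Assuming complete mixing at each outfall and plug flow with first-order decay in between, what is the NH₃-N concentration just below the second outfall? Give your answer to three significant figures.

Conservation of mass: C = (63900·0.2700 + 2350·38.00) / 66250 = 106600/66250 = 1.608 mg/L; combined flow 66250 L/s.
Travel time t = 25.6·1000 / 1.2 = 21330 s = 5.926 h.
3.5%/h lost → k = −ln(1 − 0.035) = 0.03563 h⁻¹.
Decay over the reach: 1.608·exp(−kt) = 1.608·0.8097 = 1.302 mg/L.
At the second outfall, C = (66250·1.302 + 7420·34.80) / (66250 + 7420) = 4.676 mg/L.

4.68 mg/L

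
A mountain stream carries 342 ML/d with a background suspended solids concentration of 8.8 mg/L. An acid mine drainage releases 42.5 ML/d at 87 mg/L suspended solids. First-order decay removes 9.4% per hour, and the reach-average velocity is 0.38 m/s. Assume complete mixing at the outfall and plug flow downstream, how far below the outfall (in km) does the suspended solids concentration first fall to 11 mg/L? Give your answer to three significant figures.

Flow-weighted average: C = (342.0·8.800 + 42.50·87.00) / 384.5 = 6707/384.5 = 17.44 mg/L.
9.4%/h lost → k = −ln(1 − 0.094) = 0.09872 h⁻¹.
Set 17.44·exp(−k·t) = 11 → t = ln(17.44/11)/k = 16810 s = 4.671 h.
Distance = v·t = 0.38·16810 = 6390 m = 6.390 km.

6.39 km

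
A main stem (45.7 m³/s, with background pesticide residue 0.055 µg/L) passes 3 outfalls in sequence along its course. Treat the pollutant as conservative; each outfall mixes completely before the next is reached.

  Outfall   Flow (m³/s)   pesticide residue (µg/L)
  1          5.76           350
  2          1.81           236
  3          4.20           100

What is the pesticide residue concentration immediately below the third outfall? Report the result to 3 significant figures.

Below outfall 1: Q → 51.46 m³/s, C = (45.70·0.05500 + 5.760·350.0)/51.46 = 39.22 µg/L.
Below outfall 2: Q → 53.27 m³/s, C = (51.46·39.22 + 1.810·236.0)/53.27 = 45.91 µg/L.
Below outfall 3: Q → 57.47 m³/s, C = (53.27·45.91 + 4.200·100.0)/57.47 = 49.86 µg/L.

49.9 µg/L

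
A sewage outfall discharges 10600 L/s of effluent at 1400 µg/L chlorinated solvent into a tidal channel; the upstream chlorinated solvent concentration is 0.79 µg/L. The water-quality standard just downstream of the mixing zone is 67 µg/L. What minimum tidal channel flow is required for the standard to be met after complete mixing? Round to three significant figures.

213000 L/s

Set C_mix = 67: (Q·0.7900 + 10600·1400) / (Q + 10600) = 67
→ Q = 10600·(1400 − 67)/(67 − 0.7900) = 213400 L/s.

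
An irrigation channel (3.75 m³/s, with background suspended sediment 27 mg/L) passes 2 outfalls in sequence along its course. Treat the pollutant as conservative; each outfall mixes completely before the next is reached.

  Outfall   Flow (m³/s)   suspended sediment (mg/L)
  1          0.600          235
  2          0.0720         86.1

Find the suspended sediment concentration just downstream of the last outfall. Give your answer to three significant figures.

Outfall 1: combined Q = 4.350 m³/s; C = (3.750·27.00 + 0.6000·235.0)/4.350 = 55.69 mg/L.
Outfall 2: combined Q = 4.422 m³/s; C = (4.350·55.69 + 0.07200·86.10)/4.422 = 56.18 mg/L.

56.2 mg/L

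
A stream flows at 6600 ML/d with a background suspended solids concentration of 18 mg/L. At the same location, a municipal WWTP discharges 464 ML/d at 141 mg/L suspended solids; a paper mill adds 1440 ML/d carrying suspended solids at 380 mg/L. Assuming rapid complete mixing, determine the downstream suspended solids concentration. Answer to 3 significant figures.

Conservation of mass: C = (6600·18.00 + 464.0·141.0 + 1440·380.0) / 8504 = 731400/8504 = 86.01 mg/L.

86.0 mg/L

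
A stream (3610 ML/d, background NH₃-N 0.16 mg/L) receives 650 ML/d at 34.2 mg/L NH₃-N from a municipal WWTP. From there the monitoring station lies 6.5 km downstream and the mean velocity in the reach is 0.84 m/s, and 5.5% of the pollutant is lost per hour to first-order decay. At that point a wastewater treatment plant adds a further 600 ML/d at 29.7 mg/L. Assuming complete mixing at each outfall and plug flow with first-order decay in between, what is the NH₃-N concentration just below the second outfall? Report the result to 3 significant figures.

7.82 mg/L

Flow-weighted average: C = (3610·0.1600 + 650.0·34.20) / 4260 = 22810/4260 = 5.354 mg/L; combined flow 4260 ML/d.
Travel time t = 6.5·1000 / 0.84 = 7738 s = 2.149 h.
5.5%/h lost → k = −ln(1 − 0.055) = 0.05657 h⁻¹.
Applying C = C₀e^(−kt): 5.354 × 0.8855 = 4.741 mg/L.
At the second outfall, C = (4260·4.741 + 600.0·29.70) / (4260 + 600.0) = 7.822 mg/L.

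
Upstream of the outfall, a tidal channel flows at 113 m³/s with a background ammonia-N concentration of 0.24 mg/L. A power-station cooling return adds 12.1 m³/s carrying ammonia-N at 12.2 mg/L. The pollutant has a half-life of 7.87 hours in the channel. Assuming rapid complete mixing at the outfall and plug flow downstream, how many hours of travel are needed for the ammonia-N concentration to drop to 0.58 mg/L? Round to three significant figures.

Conservation of mass: C = (113.0·0.2400 + 12.10·12.20) / 125.1 = 174.7/125.1 = 1.397 mg/L.
Half-life 7.87 h → k = ln 2 / 7.87 = 0.08807 h⁻¹ = 2.114 d⁻¹.
1.397·exp(−k·t) = 0.58 → t = ln(1.397/0.58)/k = 35930 s = 9.979 h.

9.98 h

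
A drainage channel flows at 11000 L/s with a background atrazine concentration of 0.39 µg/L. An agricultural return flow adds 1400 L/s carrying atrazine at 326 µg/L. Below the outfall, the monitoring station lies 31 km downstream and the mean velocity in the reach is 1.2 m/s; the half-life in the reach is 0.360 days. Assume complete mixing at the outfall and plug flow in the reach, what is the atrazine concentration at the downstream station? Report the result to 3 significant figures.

Flow-weighted average: C = (11000·0.3900 + 1400·326.0) / 12400 = 460700/12400 = 37.15 µg/L.
Travel time t = 31·1000 / 1.2 = 25830 s = 7.176 h.
Half-life 0.360 d → k = ln 2 / 0.360 = 1.925 d⁻¹.
Decay over the reach: 37.15·exp(−kt) = 37.15·0.5623 = 20.89 µg/L.

20.9 µg/L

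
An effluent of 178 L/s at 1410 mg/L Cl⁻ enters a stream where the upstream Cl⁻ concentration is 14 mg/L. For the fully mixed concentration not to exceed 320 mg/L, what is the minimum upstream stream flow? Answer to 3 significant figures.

Set C_mix = 320: (Q·14.00 + 178.0·1410) / (Q + 178.0) = 320
→ Q = 178.0·(1410 − 320)/(320 − 14.00) = 634.1 L/s.

634 L/s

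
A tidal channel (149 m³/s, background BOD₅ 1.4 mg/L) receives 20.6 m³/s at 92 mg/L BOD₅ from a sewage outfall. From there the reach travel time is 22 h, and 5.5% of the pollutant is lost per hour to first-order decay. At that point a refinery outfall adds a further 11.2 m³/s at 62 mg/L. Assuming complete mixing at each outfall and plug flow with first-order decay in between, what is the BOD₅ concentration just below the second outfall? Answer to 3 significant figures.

Flow-weighted average: C = (149.0·1.400 + 20.60·92.00) / 169.6 = 2104/169.6 = 12.40 mg/L; combined flow 169.6 m³/s.
5.5%/h lost → k = −ln(1 − 0.055) = 0.05657 h⁻¹.
After decay, C = 12.40 × e^(−kt) = 12.40 × 0.2881 = 3.573 mg/L.
Second outfall: C = (169.6·3.573 + 11.20·62.00)/180.8 = 7.193 mg/L.

7.19 mg/L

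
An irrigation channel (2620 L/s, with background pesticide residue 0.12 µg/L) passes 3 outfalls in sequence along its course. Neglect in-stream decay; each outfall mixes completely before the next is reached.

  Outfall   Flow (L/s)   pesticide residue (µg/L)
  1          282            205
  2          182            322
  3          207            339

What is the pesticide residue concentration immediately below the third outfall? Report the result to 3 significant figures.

56.8 µg/L

After outfall 1: Q = 2620 + 282.0 = 2902 L/s; C = (2620·0.1200 + 282.0·205.0)/2902 = 20.03 µg/L.
After outfall 2: Q = 2902 + 182.0 = 3084 L/s; C = (2902·20.03 + 182.0·322.0)/3084 = 37.85 µg/L.
After outfall 3: Q = 3084 + 207.0 = 3291 L/s; C = (3084·37.85 + 207.0·339.0)/3291 = 56.79 µg/L.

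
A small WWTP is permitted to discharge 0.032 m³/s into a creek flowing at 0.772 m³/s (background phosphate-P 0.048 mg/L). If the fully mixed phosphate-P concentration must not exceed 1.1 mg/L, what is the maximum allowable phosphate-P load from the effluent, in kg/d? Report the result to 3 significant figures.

Mass balance at the limit: 0.7720·0.04800 + 0.03200·Cₑ = 0.8040·1.1 → Cₑ = 26.48 mg/L.
Load = 0.03200 m³/s × 26.48 g/m³ × 86 400 s/d = 73.21 kg/d.

73.2 kg/d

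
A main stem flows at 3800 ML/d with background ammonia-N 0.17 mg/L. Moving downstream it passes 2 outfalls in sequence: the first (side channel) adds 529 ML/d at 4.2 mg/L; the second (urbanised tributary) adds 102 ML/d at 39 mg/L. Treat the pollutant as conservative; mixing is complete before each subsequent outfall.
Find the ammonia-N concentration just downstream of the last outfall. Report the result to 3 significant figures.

After outfall 1: Q = 3800 + 529.0 = 4329 ML/d; C = (3800·0.1700 + 529.0·4.200)/4329 = 0.6625 mg/L.
After outfall 2: Q = 4329 + 102.0 = 4431 ML/d; C = (4329·0.6625 + 102.0·39.00)/4431 = 1.545 mg/L.

1.54 mg/L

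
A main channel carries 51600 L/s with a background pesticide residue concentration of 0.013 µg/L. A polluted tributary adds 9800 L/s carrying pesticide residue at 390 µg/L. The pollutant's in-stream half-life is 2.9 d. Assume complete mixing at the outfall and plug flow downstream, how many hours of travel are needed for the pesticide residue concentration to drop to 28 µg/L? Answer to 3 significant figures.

Conservation of mass: C = (51600·0.01300 + 9800·390.0) / 61400 = 3823000/61400 = 62.26 µg/L.
Half-life 2.9 d → k = ln 2 / 2.9 = 0.2390 d⁻¹.
62.26·exp(−k·t) = 28 → t = ln(62.26/28)/k = 288900 s = 80.24 h.

80.2 h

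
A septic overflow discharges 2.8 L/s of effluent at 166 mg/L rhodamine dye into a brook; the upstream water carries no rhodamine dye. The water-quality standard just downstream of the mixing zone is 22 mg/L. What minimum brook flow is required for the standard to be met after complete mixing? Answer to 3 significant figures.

18.3 L/s

Set C_mix = 22: (Q·0 + 2.800·166.0) / (Q + 2.800) = 22
→ Q = 2.800·(166.0 − 22)/(22 − 0) = 18.33 L/s.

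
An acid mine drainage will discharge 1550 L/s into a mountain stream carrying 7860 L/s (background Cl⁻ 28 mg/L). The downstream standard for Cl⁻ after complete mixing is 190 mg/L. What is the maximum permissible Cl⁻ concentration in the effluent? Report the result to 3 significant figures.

At the limit, (Qr·Cr + Qe·Cₑ)/(Qr + Qe) = 190:
Cₑ = (9410·190 − 7860·28.00) / 1550 = 1011 mg/L.

1010 mg/L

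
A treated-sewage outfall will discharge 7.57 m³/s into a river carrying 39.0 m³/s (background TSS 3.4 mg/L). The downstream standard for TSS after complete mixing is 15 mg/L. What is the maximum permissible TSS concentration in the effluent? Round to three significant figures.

At the limit, (Qr·Cr + Qe·Cₑ)/(Qr + Qe) = 15:
Cₑ = (46.57·15 − 39.00·3.400) / 7.570 = 74.76 mg/L.

74.8 mg/L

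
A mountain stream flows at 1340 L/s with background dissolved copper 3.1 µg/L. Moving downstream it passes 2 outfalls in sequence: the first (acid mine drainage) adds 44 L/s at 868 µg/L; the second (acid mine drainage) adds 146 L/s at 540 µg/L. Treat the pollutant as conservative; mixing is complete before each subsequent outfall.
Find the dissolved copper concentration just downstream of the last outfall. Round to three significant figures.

79.2 µg/L

Outfall 1: combined Q = 1384 L/s; C = (1340·3.100 + 44.00·868.0)/1384 = 30.60 µg/L.
Outfall 2: combined Q = 1530 L/s; C = (1384·30.60 + 146.0·540.0)/1530 = 79.21 µg/L.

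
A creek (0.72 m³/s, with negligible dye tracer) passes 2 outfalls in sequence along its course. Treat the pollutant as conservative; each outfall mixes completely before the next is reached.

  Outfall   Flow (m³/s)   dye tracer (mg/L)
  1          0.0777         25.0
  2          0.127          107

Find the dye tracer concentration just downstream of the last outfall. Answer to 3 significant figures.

16.8 mg/L

After outfall 1: Q = 0.7200 + 0.07770 = 0.7977 m³/s; C = (0.7200·0 + 0.07770·25.00)/0.7977 = 2.435 mg/L.
After outfall 2: Q = 0.7977 + 0.1270 = 0.9247 m³/s; C = (0.7977·2.435 + 0.1270·107.0)/0.9247 = 16.80 mg/L.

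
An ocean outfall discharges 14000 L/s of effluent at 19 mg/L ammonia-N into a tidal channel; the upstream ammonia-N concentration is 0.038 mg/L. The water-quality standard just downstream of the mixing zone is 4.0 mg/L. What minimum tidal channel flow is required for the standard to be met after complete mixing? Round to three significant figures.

Set C_mix = 4.0: (Q·0.03800 + 14000·19.00) / (Q + 14000) = 4.0
→ Q = 14000·(19.00 − 4.0)/(4.0 − 0.03800) = 53000 L/s.

53000 L/s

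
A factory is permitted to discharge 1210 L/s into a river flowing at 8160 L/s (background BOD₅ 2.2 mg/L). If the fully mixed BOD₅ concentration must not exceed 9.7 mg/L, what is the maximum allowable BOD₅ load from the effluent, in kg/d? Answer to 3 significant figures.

Mass balance at the limit: 8160·2.200 + 1210·Cₑ = 9370·9.7 → Cₑ = 60.28 mg/L.
1210 L/s = 1.210 m³/s. Load = 1.210 m³/s × 60.28 g/m³ × 86 400 s/d = 6302 kg/d.

6300 kg/d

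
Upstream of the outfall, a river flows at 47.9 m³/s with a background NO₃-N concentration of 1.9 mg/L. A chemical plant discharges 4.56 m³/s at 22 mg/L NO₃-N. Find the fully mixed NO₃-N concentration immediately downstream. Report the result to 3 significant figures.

3.65 mg/L

After mixing, C = (47.90·1.900 + 4.560·22.00) / 52.46 = 191.3/52.46 = 3.647 mg/L.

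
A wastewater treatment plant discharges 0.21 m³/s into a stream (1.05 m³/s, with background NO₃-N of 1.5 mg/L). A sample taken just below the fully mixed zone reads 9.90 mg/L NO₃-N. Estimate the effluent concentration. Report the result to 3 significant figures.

51.9 mg/L

Mass balance: 1.050·1.500 + 0.2100·Cₑ = 1.260·9.900
→ Cₑ = (1.260·9.900 − 1.050·1.500) / 0.2100 = 51.90 mg/L.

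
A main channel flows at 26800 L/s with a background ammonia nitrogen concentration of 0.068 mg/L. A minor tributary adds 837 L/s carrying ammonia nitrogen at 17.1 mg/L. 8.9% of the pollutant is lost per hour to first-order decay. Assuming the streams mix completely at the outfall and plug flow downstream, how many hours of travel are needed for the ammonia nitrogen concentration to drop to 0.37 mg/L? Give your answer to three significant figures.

4.89 h

Conservation of mass: C = (26800·0.06800 + 837.0·17.10) / 27640 = 16140/27640 = 0.5838 mg/L.
8.9%/h lost → k = −ln(1 − 0.089) = 0.09321 h⁻¹.
0.5838·exp(−k·t) = 0.37 → t = ln(0.5838/0.37)/k = 17620 s = 4.893 h.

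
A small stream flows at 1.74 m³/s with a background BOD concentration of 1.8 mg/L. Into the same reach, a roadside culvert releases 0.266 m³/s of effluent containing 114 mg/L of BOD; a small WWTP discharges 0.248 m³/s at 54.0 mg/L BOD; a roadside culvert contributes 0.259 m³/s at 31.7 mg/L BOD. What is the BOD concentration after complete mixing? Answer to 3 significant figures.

21.9 mg/L

Mass balance: C = (1.740·1.800 + 0.2660·114.0 + 0.2480·54.00 + 0.2590·31.70) / 2.513 = 55.06/2.513 = 21.91 mg/L.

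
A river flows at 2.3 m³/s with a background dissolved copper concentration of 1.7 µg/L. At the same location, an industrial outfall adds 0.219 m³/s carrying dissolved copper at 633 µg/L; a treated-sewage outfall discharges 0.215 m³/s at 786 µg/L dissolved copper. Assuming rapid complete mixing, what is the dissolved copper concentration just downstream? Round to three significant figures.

Flow-weighted average: C = (2.300·1.700 + 0.2190·633.0 + 0.2150·786.0) / 2.734 = 311.5/2.734 = 113.9 µg/L.

114 µg/L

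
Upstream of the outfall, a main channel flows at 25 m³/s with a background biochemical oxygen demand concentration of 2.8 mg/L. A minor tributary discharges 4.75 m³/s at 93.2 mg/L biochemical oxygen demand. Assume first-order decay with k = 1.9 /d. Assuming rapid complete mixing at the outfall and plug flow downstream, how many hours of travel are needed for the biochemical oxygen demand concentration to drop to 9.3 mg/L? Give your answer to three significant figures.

Flow-weighted average: C = (25.00·2.800 + 4.750·93.20) / 29.75 = 512.7/29.75 = 17.23 mg/L.
17.23·exp(−k·t) = 9.3 → t = ln(17.23/9.3)/k = 28050 s = 7.792 h.

7.79 h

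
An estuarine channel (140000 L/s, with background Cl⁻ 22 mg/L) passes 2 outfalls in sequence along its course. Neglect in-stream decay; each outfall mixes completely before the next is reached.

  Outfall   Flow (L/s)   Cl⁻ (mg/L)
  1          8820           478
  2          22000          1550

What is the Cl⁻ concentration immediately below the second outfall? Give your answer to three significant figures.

242 mg/L

After outfall 1: Q = 140000 + 8820 = 148800 L/s; C = (140000·22.00 + 8820·478.0)/148800 = 49.03 mg/L.
After outfall 2: Q = 148800 + 22000 = 170800 L/s; C = (148800·49.03 + 22000·1550)/170800 = 242.3 mg/L.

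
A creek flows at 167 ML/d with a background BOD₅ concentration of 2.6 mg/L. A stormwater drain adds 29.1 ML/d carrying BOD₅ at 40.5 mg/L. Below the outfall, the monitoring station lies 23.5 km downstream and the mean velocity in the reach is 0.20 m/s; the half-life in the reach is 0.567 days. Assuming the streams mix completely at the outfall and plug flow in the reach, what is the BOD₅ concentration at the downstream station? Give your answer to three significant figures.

Mass balance: C = (167.0·2.600 + 29.10·40.50) / 196.1 = 1613/196.1 = 8.224 mg/L.
Travel time t = 23.5·1000 / 0.20 = 117500 s = 32.64 h.
Half-life 0.567 d → k = ln 2 / 0.567 = 1.222 d⁻¹.
After decay, C = 8.224 × e^(−kt) = 8.224 × 0.1897 = 1.560 mg/L.

1.56 mg/L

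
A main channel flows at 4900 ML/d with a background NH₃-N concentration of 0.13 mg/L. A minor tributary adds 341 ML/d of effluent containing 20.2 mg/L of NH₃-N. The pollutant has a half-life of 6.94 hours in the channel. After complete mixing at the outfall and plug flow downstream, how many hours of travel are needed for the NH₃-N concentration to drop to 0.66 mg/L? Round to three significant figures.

7.78 h

Flow-weighted average: C = (4900·0.1300 + 341.0·20.20) / 5241 = 7525/5241 = 1.436 mg/L.
Half-life 6.94 h → k = ln 2 / 6.94 = 0.09988 h⁻¹ = 2.397 d⁻¹.
1.436·exp(−k·t) = 0.66 → t = ln(1.436/0.66)/k = 28020 s = 7.782 h.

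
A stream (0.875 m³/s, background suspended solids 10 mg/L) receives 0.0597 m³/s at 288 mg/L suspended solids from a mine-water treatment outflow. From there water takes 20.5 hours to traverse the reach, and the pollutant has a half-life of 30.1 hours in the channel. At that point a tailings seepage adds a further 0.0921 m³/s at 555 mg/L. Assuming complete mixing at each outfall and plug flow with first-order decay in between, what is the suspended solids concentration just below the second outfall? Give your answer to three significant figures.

Mixed concentration C = ΣQC/ΣQ = (0.8750·10.00 + 0.05970·288.0) / 0.9347 = 25.94/0.9347 = 27.76 mg/L; combined flow 0.9347 m³/s.
Half-life 30.1 h → k = ln 2 / 30.1 = 0.02303 h⁻¹ = 0.5527 d⁻¹.
After decay, C = 27.76 × e^(−kt) = 27.76 × 0.6237 = 17.31 mg/L.
Second outfall: C = (0.9347·17.31 + 0.09210·555.0)/1.027 = 65.54 mg/L.

65.5 mg/L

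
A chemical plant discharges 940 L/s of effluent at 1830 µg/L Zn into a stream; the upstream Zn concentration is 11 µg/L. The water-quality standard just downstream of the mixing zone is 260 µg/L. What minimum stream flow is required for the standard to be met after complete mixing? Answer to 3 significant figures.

Set C_mix = 260: (Q·11.00 + 940.0·1830) / (Q + 940.0) = 260
→ Q = 940.0·(1830 − 260)/(260 − 11.00) = 5927 L/s.

5930 L/s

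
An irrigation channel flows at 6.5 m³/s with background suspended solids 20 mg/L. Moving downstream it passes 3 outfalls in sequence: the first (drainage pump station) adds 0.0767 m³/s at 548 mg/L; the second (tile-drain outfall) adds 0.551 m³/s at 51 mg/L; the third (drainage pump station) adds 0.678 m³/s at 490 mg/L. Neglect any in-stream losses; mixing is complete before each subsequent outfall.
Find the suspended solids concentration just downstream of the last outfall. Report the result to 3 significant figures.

After outfall 1: Q = 6.500 + 0.07670 = 6.577 m³/s; C = (6.500·20.00 + 0.07670·548.0)/6.577 = 26.16 mg/L.
After outfall 2: Q = 6.577 + 0.5510 = 7.128 m³/s; C = (6.577·26.16 + 0.5510·51.00)/7.128 = 28.08 mg/L.
After outfall 3: Q = 7.128 + 0.6780 = 7.806 m³/s; C = (7.128·28.08 + 0.6780·490.0)/7.806 = 68.20 mg/L.

68.2 mg/L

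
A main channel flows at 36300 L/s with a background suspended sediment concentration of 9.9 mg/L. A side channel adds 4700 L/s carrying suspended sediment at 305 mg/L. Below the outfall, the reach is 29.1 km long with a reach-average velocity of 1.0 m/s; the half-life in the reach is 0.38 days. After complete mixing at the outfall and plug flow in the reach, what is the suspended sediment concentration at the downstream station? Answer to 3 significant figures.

Flow-weighted average: C = (36300·9.900 + 4700·305.0) / 41000 = 1793000/41000 = 43.73 mg/L.
Travel time t = 29.1·1000 / 1.0 = 29100 s = 8.083 h.
Half-life 0.38 d → k = ln 2 / 0.38 = 1.824 d⁻¹.
After decay, C = 43.73 × e^(−kt) = 43.73 × 0.5410 = 23.66 mg/L.

23.7 mg/L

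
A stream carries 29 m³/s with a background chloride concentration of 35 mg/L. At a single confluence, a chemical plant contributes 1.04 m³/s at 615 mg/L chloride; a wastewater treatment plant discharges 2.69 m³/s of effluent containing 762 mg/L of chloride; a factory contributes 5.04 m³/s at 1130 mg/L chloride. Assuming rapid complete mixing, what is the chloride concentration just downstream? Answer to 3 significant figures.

Mass balance: C = (29.00·35.00 + 1.040·615.0 + 2.690·762.0 + 5.040·1130) / 37.77 = 9400/37.77 = 248.9 mg/L.

249 mg/L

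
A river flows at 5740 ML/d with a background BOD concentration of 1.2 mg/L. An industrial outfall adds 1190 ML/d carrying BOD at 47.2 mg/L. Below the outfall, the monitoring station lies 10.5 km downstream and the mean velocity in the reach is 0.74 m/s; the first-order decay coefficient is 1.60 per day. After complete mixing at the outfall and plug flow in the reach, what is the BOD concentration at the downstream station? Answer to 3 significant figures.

7.00 mg/L

Flow-weighted average: C = (5740·1.200 + 1190·47.20) / 6930 = 63060/6930 = 9.099 mg/L.
Travel time t = 10.5·1000 / 0.74 = 14190 s = 3.941 h.
Decay over the reach: 9.099·exp(−kt) = 9.099·0.7689 = 6.996 mg/L.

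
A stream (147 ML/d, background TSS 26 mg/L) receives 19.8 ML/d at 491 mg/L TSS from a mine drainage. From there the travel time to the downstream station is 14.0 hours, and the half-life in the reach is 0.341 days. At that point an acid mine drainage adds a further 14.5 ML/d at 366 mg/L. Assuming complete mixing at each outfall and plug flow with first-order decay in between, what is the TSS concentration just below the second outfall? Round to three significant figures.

Mixed concentration C = ΣQC/ΣQ = (147.0·26.00 + 19.80·491.0) / 166.8 = 13540/166.8 = 81.20 mg/L; combined flow 166.8 ML/d.
Half-life 0.341 d → k = ln 2 / 0.341 = 2.033 d⁻¹.
First-order decay: C = 81.20·exp(−k·t) = 81.20·0.3055 = 24.81 mg/L.
Second outfall: C = (166.8·24.81 + 14.50·366.0)/181.3 = 52.10 mg/L.

52.1 mg/L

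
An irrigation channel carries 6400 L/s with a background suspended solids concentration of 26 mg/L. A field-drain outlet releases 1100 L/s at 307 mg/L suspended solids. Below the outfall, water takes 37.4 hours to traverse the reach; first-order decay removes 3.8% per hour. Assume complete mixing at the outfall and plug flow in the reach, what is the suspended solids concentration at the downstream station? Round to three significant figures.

15.8 mg/L

Mass balance: C = (6400·26.00 + 1100·307.0) / 7500 = 504100/7500 = 67.21 mg/L.
3.8%/h lost → k = −ln(1 − 0.038) = 0.03874 h⁻¹.
After decay, C = 67.21 × e^(−kt) = 67.21 × 0.2348 = 15.78 mg/L.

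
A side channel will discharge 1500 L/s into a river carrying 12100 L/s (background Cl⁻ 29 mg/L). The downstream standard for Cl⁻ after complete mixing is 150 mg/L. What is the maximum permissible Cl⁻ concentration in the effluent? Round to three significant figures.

1130 mg/L

At the limit, (Qr·Cr + Qe·Cₑ)/(Qr + Qe) = 150:
Cₑ = (13600·150 − 12100·29.00) / 1500 = 1126 mg/L.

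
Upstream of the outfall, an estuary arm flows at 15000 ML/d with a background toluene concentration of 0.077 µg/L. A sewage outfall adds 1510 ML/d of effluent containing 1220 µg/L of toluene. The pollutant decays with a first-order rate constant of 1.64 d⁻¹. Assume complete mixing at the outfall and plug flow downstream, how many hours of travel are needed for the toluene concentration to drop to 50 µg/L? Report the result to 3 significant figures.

11.8 h

Mixed concentration C = ΣQC/ΣQ = (15000·0.07700 + 1510·1220) / 16510 = 1843000/16510 = 111.7 µg/L.
111.7·exp(−k·t) = 50 → t = ln(111.7/50)/k = 42320 s = 11.76 h.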